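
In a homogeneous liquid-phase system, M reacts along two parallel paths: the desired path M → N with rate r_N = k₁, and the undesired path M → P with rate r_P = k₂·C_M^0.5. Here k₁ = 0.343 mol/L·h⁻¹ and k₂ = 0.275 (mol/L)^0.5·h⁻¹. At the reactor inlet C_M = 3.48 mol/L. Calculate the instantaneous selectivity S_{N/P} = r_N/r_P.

S_{N/P} = r_N/r_P = (k₁)/(k₂·C_M^0.5) = (k₁/k₂)·C_M^-0.5.
= (0.343) / (0.275×3.480^0.5) = 0.3430/0.5130 = 0.669.
The undesired path is higher order in M, so low C_M (CSTR or dilute feed) favours N.

0.669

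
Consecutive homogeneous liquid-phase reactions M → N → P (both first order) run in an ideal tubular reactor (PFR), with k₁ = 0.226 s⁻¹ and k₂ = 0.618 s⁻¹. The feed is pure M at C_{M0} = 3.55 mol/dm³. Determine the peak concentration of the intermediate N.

Evaluating C_N at τ_opt = ln(k₂/k₁)/(k₂−k₁) gives C_{N,max}/C_{M0} = (k₁/k₂)^[k₂/(k₂−k₁)].
= (0.226/0.618)^(0.618/(0.618−0.226)) = (0.3657)^(1.577) = 0.2048.
C_{N,max} = 0.2048×3.55 = 0.727 mol/dm³.

0.727 mol/dm³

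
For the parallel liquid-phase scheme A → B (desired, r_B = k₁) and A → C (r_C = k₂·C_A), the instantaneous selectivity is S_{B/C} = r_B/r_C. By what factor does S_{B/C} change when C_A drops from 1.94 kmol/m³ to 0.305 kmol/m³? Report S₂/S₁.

6.36

S_{B/C} = (k₁/k₂)·C_A⁻¹, so S₂/S₁ = (C_{A,2}/C_{A,1})⁻¹.
= 1.94/0.305 = 6.36.
Selectivity toward B rises as C_A falls — low-concentration operation is favoured.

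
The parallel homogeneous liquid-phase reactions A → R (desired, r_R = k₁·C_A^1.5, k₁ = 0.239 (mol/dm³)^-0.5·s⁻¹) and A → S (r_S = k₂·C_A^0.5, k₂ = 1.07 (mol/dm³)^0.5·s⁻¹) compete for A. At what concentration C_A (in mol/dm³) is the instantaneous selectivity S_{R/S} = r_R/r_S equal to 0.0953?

0.427 mol/dm³

S_{R/S} = (k₁/k₂)·C_A ⇒ C_A = S·k₂/k₁.
= 0.0953×1.07/0.239 = 0.427 mol/dm³.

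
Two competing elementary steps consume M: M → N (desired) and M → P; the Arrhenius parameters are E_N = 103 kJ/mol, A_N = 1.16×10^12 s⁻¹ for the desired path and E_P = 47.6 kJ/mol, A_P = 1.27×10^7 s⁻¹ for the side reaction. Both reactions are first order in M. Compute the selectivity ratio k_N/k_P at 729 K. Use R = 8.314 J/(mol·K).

9.79

Since both paths have the same order in M, the concentration cancels and S_{N/P} = k_N/k_P = (A_N/A_P)·exp[(E_P−E_N)/(RT)].
(E_P−E_N)/(RT) = (47.6−103)×10³/(8.314×729) = -55400/6061 = -9.141.
k_N/k_P = (1.16×10^12/1.27×10^7)·exp(-9.141) = 91339 × 1.072×10^-4 = 9.79.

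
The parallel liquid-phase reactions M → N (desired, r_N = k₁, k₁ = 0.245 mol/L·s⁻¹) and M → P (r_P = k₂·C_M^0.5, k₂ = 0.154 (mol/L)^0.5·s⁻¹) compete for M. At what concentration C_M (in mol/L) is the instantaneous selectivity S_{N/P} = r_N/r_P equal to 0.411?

S_{N/P} = (k₁/k₂)·C_M^-0.5 ⇒ C_M = (S·k₂/k₁)^(-2).
= (0.411×0.154/0.245)^(-2) = (0.2583)^(-2) = 15.0 mol/L.

15.0 mol/L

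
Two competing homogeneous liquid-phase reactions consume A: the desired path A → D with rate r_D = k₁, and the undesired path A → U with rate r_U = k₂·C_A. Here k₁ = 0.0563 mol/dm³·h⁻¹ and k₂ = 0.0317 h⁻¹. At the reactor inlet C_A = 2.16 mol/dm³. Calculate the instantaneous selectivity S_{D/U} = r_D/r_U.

0.822

S_{D/U} = r_D/r_U = (k₁)/(k₂·C_A) = (k₁/k₂)·C_A⁻¹.
= (0.0563) / (0.0317×2.160) = 0.05630/0.06847 = 0.822.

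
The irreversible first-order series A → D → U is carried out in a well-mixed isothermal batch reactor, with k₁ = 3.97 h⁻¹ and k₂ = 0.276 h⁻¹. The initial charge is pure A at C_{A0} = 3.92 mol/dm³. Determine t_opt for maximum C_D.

Setting dC_D/dt = 0 gives t_opt = ln(k₂/k₁)/(k₂−k₁).
= ln(0.276/3.97)/(0.276−3.97) = ln(0.06952)/-3.694 = -2.666/-3.694 = 0.722 h.

0.722 h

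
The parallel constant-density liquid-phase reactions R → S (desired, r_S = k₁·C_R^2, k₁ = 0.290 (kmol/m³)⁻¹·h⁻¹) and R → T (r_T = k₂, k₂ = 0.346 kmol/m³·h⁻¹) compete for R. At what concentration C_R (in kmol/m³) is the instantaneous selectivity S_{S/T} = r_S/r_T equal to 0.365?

0.660 kmol/m³

S_{S/T} = (k₁/k₂)·C_R^2 ⇒ C_R = (S·k₂/k₁)^(0.5).
= (0.365×0.346/0.290)^(0.5) = (0.4355)^(0.5) = 0.660 kmol/m³.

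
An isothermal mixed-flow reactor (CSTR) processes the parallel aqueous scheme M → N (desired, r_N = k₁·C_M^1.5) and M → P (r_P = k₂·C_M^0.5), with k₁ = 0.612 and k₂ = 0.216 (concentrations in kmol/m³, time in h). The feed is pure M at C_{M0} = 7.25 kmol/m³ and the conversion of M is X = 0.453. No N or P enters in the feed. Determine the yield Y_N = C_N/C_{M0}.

0.416

Exit C_M = C_{M0}(1−X) = 7.25×0.547 = 3.966 kmol/m³.
Rates in a CSTR are evaluated at the outlet concentration: r_N = 0.612×3.966^1.5 = 4.833, r_P = 0.216×3.966^0.5 = 0.4301.
Fraction of consumed M going to N: r_N/(r_N+r_P) = 0.9183.
C_N = 0.9183·C_{M0}·X = 0.9183×7.25×0.453 = 3.02 kmol/m³; Y_N = C_N/C_{M0} = 0.416.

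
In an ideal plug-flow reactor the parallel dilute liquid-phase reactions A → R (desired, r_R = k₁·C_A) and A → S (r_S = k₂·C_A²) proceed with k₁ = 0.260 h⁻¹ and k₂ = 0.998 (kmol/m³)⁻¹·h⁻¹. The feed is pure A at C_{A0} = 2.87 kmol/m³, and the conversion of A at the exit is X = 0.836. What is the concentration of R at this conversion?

0.379 kmol/m³

C_A = C_{A0}(1−X) = 0.4707 kmol/m³.
Along a PFR/batch, dC_R/dC_A = −r_R/(r_R+r_S) = −k₁/(k₁+k₂·C_A).
Integrating from C_{A0} to C_A: C_R = (0.260/0.998)·ln[(0.260+0.998·2.87)/(0.260+0.998·0.471)] = 0.2605·ln(3.124/0.7297) = 0.3789 kmol/m³.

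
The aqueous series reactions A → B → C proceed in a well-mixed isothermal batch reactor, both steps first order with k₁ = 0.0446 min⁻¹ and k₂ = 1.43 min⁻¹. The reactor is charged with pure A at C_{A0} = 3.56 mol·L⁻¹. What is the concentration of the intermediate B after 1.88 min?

For first-order series with pure A initially, C_B(t) = k₁C_{A0}/(k₂−k₁)·(e^(−k₁t) − e^(−k₂t)).
e^(−k₁t) = e^(−0.0446×1.88) = e^(−0.08385) = 0.9196; e^(−k₂t) = e^(−2.688) = 0.06799.
C_B = 0.0446×3.56/(1.43−0.0446) × (0.9196−0.06799) = 0.1146×0.8516 = 0.09760 mol·L⁻¹.

0.0976 mol·L⁻¹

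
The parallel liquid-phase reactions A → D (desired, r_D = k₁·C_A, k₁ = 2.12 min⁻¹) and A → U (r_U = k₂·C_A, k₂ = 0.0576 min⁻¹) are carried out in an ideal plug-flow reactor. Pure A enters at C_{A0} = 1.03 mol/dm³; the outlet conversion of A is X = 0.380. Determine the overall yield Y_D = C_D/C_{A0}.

0.370

C_A = C_{A0}(1−X) = 0.6386 mol/dm³.
Both paths are first order in A, so the instantaneous fraction to D is constant: dC_D/d(−C_A) = k₁/(k₁+k₂) = 0.9735.
C_D = 0.9735·(C_{A0}−C_A) = 0.9735×0.3914 = 0.381 mol/dm³.
Y_D = C_D/C_{A0} = 0.3810/1.03 = 0.370.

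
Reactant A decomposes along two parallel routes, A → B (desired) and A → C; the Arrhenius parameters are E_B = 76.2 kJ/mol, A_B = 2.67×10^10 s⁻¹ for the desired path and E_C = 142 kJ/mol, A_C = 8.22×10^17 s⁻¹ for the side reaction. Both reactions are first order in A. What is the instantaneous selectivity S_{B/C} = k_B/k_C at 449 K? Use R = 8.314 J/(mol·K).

With equal orders, S_{B/C} = k_B/k_C = (A_B/A_C)·exp[(E_C−E_B)/(RT)].
(E_C−E_B)/(RT) = (142−76.2)×10³/(8.314×449) = 65800/3733 = 17.63.
k_B/k_C = (2.67×10^10/8.22×10^17)·exp(17.63) = 3.248×10^-8 × 4.520×10^7 = 1.47.

1.47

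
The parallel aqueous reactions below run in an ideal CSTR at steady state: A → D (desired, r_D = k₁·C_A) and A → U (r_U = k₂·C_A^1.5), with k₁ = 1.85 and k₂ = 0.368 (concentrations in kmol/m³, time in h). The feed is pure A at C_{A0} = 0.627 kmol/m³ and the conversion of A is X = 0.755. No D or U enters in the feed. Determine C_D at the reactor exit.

Exit C_A = C_{A0}(1−X) = 0.627×0.245 = 0.1536 kmol/m³.
Rates in a CSTR are evaluated at the outlet concentration: r_D = 1.85×0.1536 = 0.2842, r_U = 0.368×0.1536^1.5 = 0.02216.
Fraction of consumed A going to D: r_D/(r_D+r_U) = 0.9277.
C_D = 0.9277·C_{A0}·X = 0.9277×0.627×0.755 = 0.439 kmol/m³.

0.439 kmol/m³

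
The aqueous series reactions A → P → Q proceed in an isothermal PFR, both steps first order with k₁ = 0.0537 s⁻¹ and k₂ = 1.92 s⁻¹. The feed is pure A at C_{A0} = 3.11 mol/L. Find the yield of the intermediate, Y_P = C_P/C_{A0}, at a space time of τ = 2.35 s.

Solving the coupled first-order balances gives C_P(τ) = [k₁/(k₂−k₁)]·C_{A0}·(e^(−k₁τ) − e^(−k₂τ)).
e^(−k₁τ) = e^(−0.0537×2.35) = e^(−0.1262) = 0.8814; e^(−k₂τ) = e^(−4.512) = 0.01098.
C_P = 0.0537×3.11/(1.92−0.0537) × (0.8814−0.01098) = 0.08949×0.8705 = 0.07789 mol/L.
Y_P = C_P/C_{A0} = 0.07789/3.11 = 0.0250.

0.0250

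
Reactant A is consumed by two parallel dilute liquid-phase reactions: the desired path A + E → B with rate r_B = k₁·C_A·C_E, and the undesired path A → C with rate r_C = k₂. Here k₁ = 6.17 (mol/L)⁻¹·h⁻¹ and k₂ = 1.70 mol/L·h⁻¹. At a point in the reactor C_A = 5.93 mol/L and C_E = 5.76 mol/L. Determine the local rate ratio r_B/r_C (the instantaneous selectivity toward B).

S_{B/C} = r_B/r_C = (k₁·C_A·C_E)/(k₂) = (k₁/k₂)·C_A·C_E.
= (6.17×5.930×5.760) / (1.70) = 210.7/1.700 = 124.
Since the desired path is higher order in A, keeping C_A high (PFR or concentrated feed) favours B.

124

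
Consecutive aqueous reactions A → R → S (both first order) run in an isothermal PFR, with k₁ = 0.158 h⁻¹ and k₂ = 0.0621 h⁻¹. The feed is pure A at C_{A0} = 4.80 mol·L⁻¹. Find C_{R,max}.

2.62 mol·L⁻¹

At the optimum, C_{R,max}/C_{A0} = (k₁/k₂)^[k₂/(k₂−k₁)].
= (0.158/0.0621)^(0.0621/(0.0621−0.158)) = (2.544)^(-0.6475) = 0.5462.
C_{R,max} = 0.5462×4.80 = 2.62 mol·L⁻¹.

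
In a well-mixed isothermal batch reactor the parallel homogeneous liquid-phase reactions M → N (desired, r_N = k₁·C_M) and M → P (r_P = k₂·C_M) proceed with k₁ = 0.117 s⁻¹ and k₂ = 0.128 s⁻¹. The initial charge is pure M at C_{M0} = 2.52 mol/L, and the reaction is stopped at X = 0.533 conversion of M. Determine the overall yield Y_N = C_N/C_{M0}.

0.255

C_M = C_{M0}(1−X) = 1.177 mol/L.
Both paths are first order in M, so the instantaneous fraction to N is constant: dC_N/d(−C_M) = k₁/(k₁+k₂) = 0.4776.
C_N = 0.4776·(C_{M0}−C_M) = 0.4776×1.343 = 0.641 mol/L.
Y_N = C_N/C_{M0} = 0.6414/2.52 = 0.255.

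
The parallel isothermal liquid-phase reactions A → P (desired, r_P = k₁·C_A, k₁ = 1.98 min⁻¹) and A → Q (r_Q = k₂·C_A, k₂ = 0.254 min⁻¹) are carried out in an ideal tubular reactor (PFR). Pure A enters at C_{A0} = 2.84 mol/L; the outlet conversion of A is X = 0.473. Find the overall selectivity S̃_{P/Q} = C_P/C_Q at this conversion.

7.80

C_A = C_{A0}(1−X) = 1.497 mol/L.
Both paths are first order in A, so the instantaneous fraction to P is constant: dC_P/d(−C_A) = k₁/(k₁+k₂) = 0.8863.
C_P = 0.8863·(C_{A0}−C_A) = 0.8863×1.343 = 1.19 mol/L.
C_Q = (C_{A0}−C_A)−C_P = 0.1527 mol/L; S̃_{P/Q} = 1.191/0.1527 = 7.80.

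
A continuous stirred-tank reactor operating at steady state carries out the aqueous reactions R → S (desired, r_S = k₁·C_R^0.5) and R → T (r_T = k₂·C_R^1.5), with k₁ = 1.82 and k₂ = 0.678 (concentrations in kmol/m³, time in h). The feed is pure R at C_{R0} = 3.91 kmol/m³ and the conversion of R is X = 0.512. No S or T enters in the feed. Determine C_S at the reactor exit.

Exit C_R = C_{R0}(1−X) = 3.91×0.488 = 1.908 kmol/m³.
Rates in a CSTR are evaluated at the outlet concentration: r_S = 1.82×1.908^0.5 = 2.514, r_T = 0.678×1.908^1.5 = 1.787.
Fraction of consumed R going to S: r_S/(r_S+r_T) = 0.5845.
C_S = 0.5845·C_{R0}·X = 0.5845×3.91×0.512 = 1.17 kmol/m³.

1.17 kmol/m³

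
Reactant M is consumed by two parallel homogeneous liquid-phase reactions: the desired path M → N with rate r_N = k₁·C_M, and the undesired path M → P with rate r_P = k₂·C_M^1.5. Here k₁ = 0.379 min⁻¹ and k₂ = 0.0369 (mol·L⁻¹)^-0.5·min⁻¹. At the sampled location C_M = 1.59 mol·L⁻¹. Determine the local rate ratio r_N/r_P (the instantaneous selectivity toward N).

8.15

S_{N/P} = r_N/r_P = (k₁·C_M)/(k₂·C_M^1.5) = (k₁/k₂)·C_M^-0.5.
= (0.379×1.590) / (0.0369×1.590^1.5) = 0.6026/0.07398 = 8.15.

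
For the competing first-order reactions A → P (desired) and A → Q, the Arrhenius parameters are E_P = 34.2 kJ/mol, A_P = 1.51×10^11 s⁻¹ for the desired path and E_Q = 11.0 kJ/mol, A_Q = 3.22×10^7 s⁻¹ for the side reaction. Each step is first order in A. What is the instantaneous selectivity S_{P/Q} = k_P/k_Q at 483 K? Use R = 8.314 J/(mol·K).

14.5

k_P/k_Q = (A_P/A_Q)·exp[−(E_P−E_Q)/(RT)] = (A_P/A_Q)·exp[(E_Q−E_P)/(RT)].
(E_Q−E_P)/(RT) = (11.0−34.2)×10³/(8.314×483) = -23200/4016 = -5.777.
k_P/k_Q = (1.51×10^11/3.22×10^7)·exp(-5.777) = 4689 × 0.003097 = 14.5.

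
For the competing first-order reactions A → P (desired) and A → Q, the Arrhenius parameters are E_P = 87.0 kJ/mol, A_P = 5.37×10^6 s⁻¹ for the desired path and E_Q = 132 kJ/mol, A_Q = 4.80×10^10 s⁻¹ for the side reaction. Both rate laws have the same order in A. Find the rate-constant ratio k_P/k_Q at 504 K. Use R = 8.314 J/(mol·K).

Since both paths have the same order in A, the concentration cancels and S_{P/Q} = k_P/k_Q = (A_P/A_Q)·exp[(E_Q−E_P)/(RT)].
(E_Q−E_P)/(RT) = (132−87.0)×10³/(8.314×504) = 45000/4190 = 10.74.
k_P/k_Q = (5.37×10^6/4.80×10^10)·exp(10.74) = 1.119×10^-4 × 46129 = 5.16.

5.16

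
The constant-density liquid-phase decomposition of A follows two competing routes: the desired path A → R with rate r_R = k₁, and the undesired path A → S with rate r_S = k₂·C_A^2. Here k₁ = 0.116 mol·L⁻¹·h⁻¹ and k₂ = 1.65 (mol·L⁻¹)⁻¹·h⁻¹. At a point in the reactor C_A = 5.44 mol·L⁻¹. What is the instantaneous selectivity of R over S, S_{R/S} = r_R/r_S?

0.00238

S_{R/S} = r_R/r_S = (k₁)/(k₂·C_A^2) = (k₁/k₂)·C_A^-2.
= (0.116) / (1.65×5.440^2) = 0.1160/48.83 = 0.00238.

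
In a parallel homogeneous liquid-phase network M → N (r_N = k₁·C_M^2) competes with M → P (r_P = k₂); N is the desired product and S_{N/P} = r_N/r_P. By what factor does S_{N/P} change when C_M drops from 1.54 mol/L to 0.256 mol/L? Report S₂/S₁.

0.0276

S_{N/P} = (k₁/k₂)·C_M^2, so S₂/S₁ = (C_{M,2}/C_{M,1})^2.
= (0.256/1.54)^2 = (0.1662)^2 = 0.0276.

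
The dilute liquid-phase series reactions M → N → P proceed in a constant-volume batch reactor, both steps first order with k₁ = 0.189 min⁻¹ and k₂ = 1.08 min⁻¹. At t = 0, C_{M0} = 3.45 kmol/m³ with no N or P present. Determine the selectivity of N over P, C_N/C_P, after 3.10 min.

The intermediate concentration in a first-order A→B→C sequence is C_N = k₁C_{M0}(e^(−k₁t) − e^(−k₂t))/(k₂−k₁).
e^(−k₁t) = e^(−0.189×3.10) = e^(−0.5859) = 0.5566; e^(−k₂t) = e^(−3.348) = 0.03515.
C_N = 0.189×3.45/(1.08−0.189) × (0.5566−0.03515) = 0.7318×0.5215 = 0.3816 kmol/m³.
C_M = C_{M0}e^(−k₁t) = 1.920 kmol/m³, so C_P = C_{M0}−C_M−C_N = 1.148 kmol/m³; C_N/C_P = 0.332.

0.332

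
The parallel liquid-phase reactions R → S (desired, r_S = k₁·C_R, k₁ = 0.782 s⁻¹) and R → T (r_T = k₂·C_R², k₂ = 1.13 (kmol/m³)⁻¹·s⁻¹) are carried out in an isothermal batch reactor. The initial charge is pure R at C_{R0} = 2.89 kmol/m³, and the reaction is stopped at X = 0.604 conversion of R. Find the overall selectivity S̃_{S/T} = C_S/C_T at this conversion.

0.360

C_R = C_{R0}(1−X) = 1.144 kmol/m³.
Along a PFR/batch, dC_S/dC_R = −r_S/(r_S+r_T) = −k₁/(k₁+k₂·C_R).
Integrating from C_{R0} to C_R: C_S = (0.782/1.13)·ln[(0.782+1.13·2.89)/(0.782+1.13·1.14)] = 0.6920·ln(4.048/2.075) = 0.4623 kmol/m³.
C_T = (C_{R0}−C_R)−C_S = 1.283 kmol/m³; S̃_{S/T} = 0.4623/1.283 = 0.360.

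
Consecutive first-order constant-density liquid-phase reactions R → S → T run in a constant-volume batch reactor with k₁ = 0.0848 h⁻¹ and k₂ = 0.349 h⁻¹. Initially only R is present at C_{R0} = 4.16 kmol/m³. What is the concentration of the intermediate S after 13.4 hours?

0.416 kmol/m³

For first-order series with pure R initially, C_S(t) = k₁C_{R0}/(k₂−k₁)·(e^(−k₁t) − e^(−k₂t)).
e^(−k₁t) = e^(−0.0848×13.4) = e^(−1.136) = 0.3210; e^(−k₂t) = e^(−4.677) = 0.009311.
C_S = 0.0848×4.16/(0.349−0.0848) × (0.3210−0.009311) = 1.335×0.3117 = 0.4162 kmol/m³.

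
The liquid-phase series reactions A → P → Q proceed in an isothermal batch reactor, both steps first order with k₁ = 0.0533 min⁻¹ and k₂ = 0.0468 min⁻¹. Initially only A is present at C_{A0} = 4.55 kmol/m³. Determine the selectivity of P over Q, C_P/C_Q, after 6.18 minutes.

6.22

The intermediate concentration in a first-order A→B→C sequence is C_P = k₁C_{A0}(e^(−k₁t) − e^(−k₂t))/(k₂−k₁).
e^(−k₁t) = e^(−0.0533×6.18) = e^(−0.3294) = 0.7194; e^(−k₂t) = e^(−0.2892) = 0.7488.
C_P = 0.0533×4.55/(0.0468−0.0533) × (0.7194−0.7488) = (-37.31)×(-0.02948) = 1.100 kmol/m³.
C_A = C_{A0}e^(−k₁t) = 3.273 kmol/m³, so C_Q = C_{A0}−C_A−C_P = 0.1768 kmol/m³; C_P/C_Q = 6.22.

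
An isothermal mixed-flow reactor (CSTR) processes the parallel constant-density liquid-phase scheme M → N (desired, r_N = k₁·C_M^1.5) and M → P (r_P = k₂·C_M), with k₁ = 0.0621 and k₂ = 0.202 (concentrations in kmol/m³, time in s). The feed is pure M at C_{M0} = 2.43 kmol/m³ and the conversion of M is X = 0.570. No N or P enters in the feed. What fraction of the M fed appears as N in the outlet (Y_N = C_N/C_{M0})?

0.136

Exit C_M = C_{M0}(1−X) = 2.43×0.430 = 1.045 kmol/m³.
Rates in a CSTR are evaluated at the outlet concentration: r_N = 0.0621×1.045^1.5 = 0.06633, r_P = 0.202×1.045 = 0.2111.
Fraction of consumed M going to N: r_N/(r_N+r_P) = 0.2391.
C_N = 0.2391·C_{M0}·X = 0.2391×2.43×0.570 = 0.331 kmol/m³; Y_N = C_N/C_{M0} = 0.136.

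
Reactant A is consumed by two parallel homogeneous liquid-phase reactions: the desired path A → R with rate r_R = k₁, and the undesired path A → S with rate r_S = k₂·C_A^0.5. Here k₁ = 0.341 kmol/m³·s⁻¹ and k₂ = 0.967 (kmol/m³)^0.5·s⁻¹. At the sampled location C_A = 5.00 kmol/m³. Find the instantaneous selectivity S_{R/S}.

S_{R/S} = r_R/r_S = (k₁)/(k₂·C_A^0.5) = (k₁/k₂)·C_A^-0.5.
= (0.341) / (0.967×5.000^0.5) = 0.3410/2.162 = 0.158.

0.158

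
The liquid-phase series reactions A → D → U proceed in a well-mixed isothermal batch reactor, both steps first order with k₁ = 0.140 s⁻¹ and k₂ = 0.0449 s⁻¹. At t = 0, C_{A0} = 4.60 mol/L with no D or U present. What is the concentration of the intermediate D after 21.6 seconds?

The intermediate concentration in a first-order A→B→C sequence is C_D = k₁C_{A0}(e^(−k₁t) − e^(−k₂t))/(k₂−k₁).
e^(−k₁t) = e^(−0.140×21.6) = e^(−3.024) = 0.04861; e^(−k₂t) = e^(−0.9698) = 0.3791.
C_D = 0.140×4.60/(0.0449−0.140) × (0.04861−0.3791) = (-6.772)×(-0.3305) = 2.238 mol/L.

2.24 mol/L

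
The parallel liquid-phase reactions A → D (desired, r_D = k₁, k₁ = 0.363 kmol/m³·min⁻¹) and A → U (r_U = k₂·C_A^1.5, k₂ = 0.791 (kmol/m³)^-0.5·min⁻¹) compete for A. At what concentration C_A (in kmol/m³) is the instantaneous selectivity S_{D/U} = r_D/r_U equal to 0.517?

S_{D/U} = (k₁/k₂)·C_A^-1.5 ⇒ C_A = (S·k₂/k₁)^(1/(-1.5)).
= (0.517×0.791/0.363)^(-0.6667) = (1.127)^(-0.6667) = 0.924 kmol/m³.

0.924 kmol/m³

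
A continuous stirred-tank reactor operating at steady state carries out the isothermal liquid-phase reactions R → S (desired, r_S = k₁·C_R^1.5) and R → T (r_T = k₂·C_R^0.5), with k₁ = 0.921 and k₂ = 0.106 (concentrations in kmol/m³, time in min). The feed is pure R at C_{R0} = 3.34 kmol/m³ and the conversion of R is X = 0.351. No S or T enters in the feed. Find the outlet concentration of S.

1.11 kmol/m³

Exit C_R = C_{R0}(1−X) = 3.34×0.649 = 2.168 kmol/m³.
Rates in a CSTR are evaluated at the outlet concentration: r_S = 0.921×2.168^1.5 = 2.939, r_T = 0.106×2.168^0.5 = 0.1561.
Fraction of consumed R going to S: r_S/(r_S+r_T) = 0.9496.
C_S = 0.9496·C_{R0}·X = 0.9496×3.34×0.351 = 1.11 kmol/m³.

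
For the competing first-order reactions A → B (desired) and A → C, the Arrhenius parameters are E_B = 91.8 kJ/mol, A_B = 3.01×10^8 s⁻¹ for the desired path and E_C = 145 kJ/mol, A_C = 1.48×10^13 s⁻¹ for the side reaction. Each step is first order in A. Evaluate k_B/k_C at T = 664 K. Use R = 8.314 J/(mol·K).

0.312

Since both paths have the same order in A, the concentration cancels and S_{B/C} = k_B/k_C = (A_B/A_C)·exp[(E_C−E_B)/(RT)].
(E_C−E_B)/(RT) = (145−91.8)×10³/(8.314×664) = 53200/5520 = 9.637.
k_B/k_C = (3.01×10^8/1.48×10^13)·exp(9.637) = 2.034×10^-5 × 15318 = 0.312.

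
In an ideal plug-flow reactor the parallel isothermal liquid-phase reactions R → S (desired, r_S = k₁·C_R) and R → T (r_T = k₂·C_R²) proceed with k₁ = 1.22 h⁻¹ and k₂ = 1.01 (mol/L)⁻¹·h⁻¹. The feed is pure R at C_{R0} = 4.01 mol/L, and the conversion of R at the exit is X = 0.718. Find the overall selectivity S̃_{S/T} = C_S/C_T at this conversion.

0.508

C_R = C_{R0}(1−X) = 1.131 mol/L.
Along a PFR/batch, dC_S/dC_R = −r_S/(r_S+r_T) = −k₁/(k₁+k₂·C_R).
Integrating from C_{R0} to C_R: C_S = (1.22/1.01)·ln[(1.22+1.01·4.01)/(1.22+1.01·1.13)] = 1.208·ln(5.270/2.362) = 0.9693 mol/L.
C_T = (C_{R0}−C_R)−C_S = 1.910 mol/L; S̃_{S/T} = 0.9693/1.910 = 0.508.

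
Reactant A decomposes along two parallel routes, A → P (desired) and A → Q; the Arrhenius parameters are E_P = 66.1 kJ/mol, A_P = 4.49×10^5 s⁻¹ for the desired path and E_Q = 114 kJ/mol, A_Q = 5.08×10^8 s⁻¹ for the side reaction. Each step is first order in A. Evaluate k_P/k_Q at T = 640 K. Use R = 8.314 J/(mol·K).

7.18

Since both paths have the same order in A, the concentration cancels and S_{P/Q} = k_P/k_Q = (A_P/A_Q)·exp[(E_Q−E_P)/(RT)].
(E_Q−E_P)/(RT) = (114−66.1)×10³/(8.314×640) = 47900/5321 = 9.002.
k_P/k_Q = (4.49×10^5/5.08×10^8)·exp(9.002) = 8.839×10^-4 × 8120 = 7.18.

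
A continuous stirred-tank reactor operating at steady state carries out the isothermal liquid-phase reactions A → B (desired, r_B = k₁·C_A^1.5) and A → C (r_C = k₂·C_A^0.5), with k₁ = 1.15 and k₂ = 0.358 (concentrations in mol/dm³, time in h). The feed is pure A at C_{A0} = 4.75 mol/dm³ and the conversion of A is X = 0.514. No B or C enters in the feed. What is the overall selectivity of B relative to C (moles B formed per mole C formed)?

7.42

Exit C_A = C_{A0}(1−X) = 4.75×0.486 = 2.308 mol/dm³.
Rates in a CSTR are evaluated at the outlet concentration: r_B = 1.15×2.308^1.5 = 4.034, r_C = 0.358×2.308^0.5 = 0.5439.
Overall selectivity = C_B/C_C = r_Bτ/(r_Cτ) = r_B/r_C = 7.42.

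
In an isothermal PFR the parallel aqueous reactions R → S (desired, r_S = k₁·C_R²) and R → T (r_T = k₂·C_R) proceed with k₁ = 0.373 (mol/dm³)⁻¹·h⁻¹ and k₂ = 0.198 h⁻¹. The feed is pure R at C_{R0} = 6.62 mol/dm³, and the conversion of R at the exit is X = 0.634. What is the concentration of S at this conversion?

3.73 mol/dm³

C_R = C_{R0}(1−X) = 2.423 mol/dm³.
Along a PFR/batch, dC_T/dC_R = −r_T/(r_S+r_T) = −k₂/(k₂+k₁·C_R).
Integrating from C_{R0} to C_R: C_T = (0.198/0.373)·ln[(0.198+0.373·6.62)/(0.198+0.373·2.42)] = 0.5308·ln(2.667/1.102) = 0.4693 mol/dm³.
Then C_S = (C_{R0}−C_R) − C_T = 4.197 − 0.4693 = 3.728 mol/dm³.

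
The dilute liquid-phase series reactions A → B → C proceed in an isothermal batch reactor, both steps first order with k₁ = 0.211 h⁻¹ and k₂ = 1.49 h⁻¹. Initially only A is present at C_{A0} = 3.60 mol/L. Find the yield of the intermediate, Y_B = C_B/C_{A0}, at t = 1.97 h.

For first-order series with pure A initially, C_B(t) = k₁C_{A0}/(k₂−k₁)·(e^(−k₁t) − e^(−k₂t)).
e^(−k₁t) = e^(−0.211×1.97) = e^(−0.4157) = 0.6599; e^(−k₂t) = e^(−2.935) = 0.05311.
C_B = 0.211×3.60/(1.49−0.211) × (0.6599−0.05311) = 0.5939×0.6068 = 0.3604 mol/L.
Y_B = C_B/C_{A0} = 0.3604/3.60 = 0.100.

0.100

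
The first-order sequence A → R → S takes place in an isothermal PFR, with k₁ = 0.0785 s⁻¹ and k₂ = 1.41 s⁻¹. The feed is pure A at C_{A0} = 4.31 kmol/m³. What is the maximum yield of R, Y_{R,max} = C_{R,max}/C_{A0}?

0.0470

For a first-order series the maximum intermediate yield is C_{R,max}/C_{A0} = (k₁/k₂)^[k₂/(k₂−k₁)].
= (0.0785/1.41)^(1.41/(1.41−0.0785)) = (0.05567)^(1.059) = 0.04696.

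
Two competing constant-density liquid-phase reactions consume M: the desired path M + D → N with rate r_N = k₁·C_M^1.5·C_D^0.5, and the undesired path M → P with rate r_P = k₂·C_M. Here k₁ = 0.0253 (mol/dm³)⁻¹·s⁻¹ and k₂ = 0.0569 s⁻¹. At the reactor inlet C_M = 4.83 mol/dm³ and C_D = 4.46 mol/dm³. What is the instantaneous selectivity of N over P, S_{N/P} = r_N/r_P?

2.06

S_{N/P} = r_N/r_P = (k₁·C_M^1.5·C_D^0.5)/(k₂·C_M) = (k₁/k₂)·C_M^0.5·C_D^0.5.
= (0.0253×4.830^1.5×4.460^0.5) / (0.0569×4.830) = 0.5672/0.2748 = 2.06.
Since the desired path is higher order in M, keeping C_M high (PFR or concentrated feed) favours N.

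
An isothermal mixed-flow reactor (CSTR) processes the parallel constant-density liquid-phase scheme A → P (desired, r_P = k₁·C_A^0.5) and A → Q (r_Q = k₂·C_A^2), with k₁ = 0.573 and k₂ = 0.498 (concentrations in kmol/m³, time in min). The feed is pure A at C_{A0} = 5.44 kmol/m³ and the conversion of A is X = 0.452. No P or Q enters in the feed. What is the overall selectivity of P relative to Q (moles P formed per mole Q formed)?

0.224

Exit C_A = C_{A0}(1−X) = 5.44×0.548 = 2.981 kmol/m³.
A CSTR operates uniformly at the exit composition, giving r_P = 0.9893 and r_Q = 4.426 (each k·C_A^n at C_A = 2.981).
Overall selectivity = C_P/C_Q = r_Pτ/(r_Qτ) = r_P/r_Q = 0.224.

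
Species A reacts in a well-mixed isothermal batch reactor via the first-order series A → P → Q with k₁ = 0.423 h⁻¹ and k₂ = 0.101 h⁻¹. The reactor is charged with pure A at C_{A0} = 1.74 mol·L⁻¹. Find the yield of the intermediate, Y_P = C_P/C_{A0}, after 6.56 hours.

0.595

The intermediate concentration in a first-order A→B→C sequence is C_P = k₁C_{A0}(e^(−k₁t) − e^(−k₂t))/(k₂−k₁).
e^(−k₁t) = e^(−0.423×6.56) = e^(−2.775) = 0.06236; e^(−k₂t) = e^(−0.6626) = 0.5155.
C_P = 0.423×1.74/(0.101−0.423) × (0.06236−0.5155) = (-2.286)×(-0.4532) = 1.036 mol·L⁻¹.
Y_P = C_P/C_{A0} = 1.036/1.74 = 0.595.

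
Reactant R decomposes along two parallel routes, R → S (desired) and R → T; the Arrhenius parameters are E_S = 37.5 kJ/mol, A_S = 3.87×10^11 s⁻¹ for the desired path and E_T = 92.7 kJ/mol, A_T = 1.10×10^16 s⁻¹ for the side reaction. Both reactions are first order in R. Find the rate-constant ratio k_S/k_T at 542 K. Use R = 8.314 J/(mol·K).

7.35

With equal orders, S_{S/T} = k_S/k_T = (A_S/A_T)·exp[(E_T−E_S)/(RT)].
(E_T−E_S)/(RT) = (92.7−37.5)×10³/(8.314×542) = 55200/4506 = 12.25.
k_S/k_T = (3.87×10^11/1.10×10^16)·exp(12.25) = 3.518×10^-5 × 2.089×10^5 = 7.35.
Since E_S < E_T, lowering the temperature improves selectivity toward S.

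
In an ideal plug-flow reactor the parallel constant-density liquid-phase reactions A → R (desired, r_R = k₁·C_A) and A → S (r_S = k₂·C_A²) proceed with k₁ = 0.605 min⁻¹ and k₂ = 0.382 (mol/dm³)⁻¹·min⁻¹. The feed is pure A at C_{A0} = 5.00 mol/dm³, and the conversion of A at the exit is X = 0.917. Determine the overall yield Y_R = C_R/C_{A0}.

C_A = C_{A0}(1−X) = 0.4150 mol/dm³.
Along a PFR/batch, dC_R/dC_A = −r_R/(r_R+r_S) = −k₁/(k₁+k₂·C_A).
Integrating from C_{A0} to C_A: C_R = (0.605/0.382)·ln[(0.605+0.382·5.00)/(0.605+0.382·0.415)] = 1.584·ln(2.515/0.7635) = 1.888 mol/dm³.
Y_R = C_R/C_{A0} = 1.888/5.00 = 0.378.

0.378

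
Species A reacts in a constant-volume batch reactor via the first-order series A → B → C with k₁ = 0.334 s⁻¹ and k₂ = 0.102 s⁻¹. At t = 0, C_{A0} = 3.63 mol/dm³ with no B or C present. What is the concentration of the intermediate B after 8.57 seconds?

1.88 mol/dm³

For first-order series with pure A initially, C_B(t) = k₁C_{A0}/(k₂−k₁)·(e^(−k₁t) − e^(−k₂t)).
e^(−k₁t) = e^(−0.334×8.57) = e^(−2.862) = 0.05713; e^(−k₂t) = e^(−0.8741) = 0.4172.
C_B = 0.334×3.63/(0.102−0.334) × (0.05713−0.4172) = (-5.226)×(-0.3601) = 1.882 mol/dm³.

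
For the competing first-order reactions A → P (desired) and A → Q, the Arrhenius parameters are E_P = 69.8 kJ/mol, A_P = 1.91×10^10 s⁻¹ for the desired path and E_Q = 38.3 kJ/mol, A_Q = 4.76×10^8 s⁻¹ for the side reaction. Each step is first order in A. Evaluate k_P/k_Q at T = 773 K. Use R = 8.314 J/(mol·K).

0.298

With equal orders, S_{P/Q} = k_P/k_Q = (A_P/A_Q)·exp[(E_Q−E_P)/(RT)].
(E_Q−E_P)/(RT) = (38.3−69.8)×10³/(8.314×773) = -31500/6427 = -4.901.
k_P/k_Q = (1.91×10^10/4.76×10^8)·exp(-4.901) = 40.13 × 0.007436 = 0.298.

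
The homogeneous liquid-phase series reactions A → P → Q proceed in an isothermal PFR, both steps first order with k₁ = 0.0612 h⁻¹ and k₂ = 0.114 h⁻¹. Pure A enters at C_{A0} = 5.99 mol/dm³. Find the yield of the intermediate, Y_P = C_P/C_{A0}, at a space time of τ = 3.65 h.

0.163

For first-order series with pure A initially, C_P(τ) = k₁C_{A0}/(k₂−k₁)·(e^(−k₁τ) − e^(−k₂τ)).
e^(−k₁τ) = e^(−0.0612×3.65) = e^(−0.2234) = 0.7998; e^(−k₂τ) = e^(−0.4161) = 0.6596.
C_P = 0.0612×5.99/(0.114−0.0612) × (0.7998−0.6596) = 6.943×0.1402 = 0.9734 mol/dm³.
Y_P = C_P/C_{A0} = 0.9734/5.99 = 0.163.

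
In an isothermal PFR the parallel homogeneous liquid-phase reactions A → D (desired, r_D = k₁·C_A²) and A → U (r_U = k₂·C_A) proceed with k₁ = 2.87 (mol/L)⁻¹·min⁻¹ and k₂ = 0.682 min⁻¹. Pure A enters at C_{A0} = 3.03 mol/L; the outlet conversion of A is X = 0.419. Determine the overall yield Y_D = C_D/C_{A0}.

0.380

C_A = C_{A0}(1−X) = 1.760 mol/L.
Along a PFR/batch, dC_U/dC_A = −r_U/(r_D+r_U) = −k₂/(k₂+k₁·C_A).
Integrating from C_{A0} to C_A: C_U = (0.682/2.87)·ln[(0.682+2.87·3.03)/(0.682+2.87·1.76)] = 0.2376·ln(9.378/5.734) = 0.1169 mol/L.
Then C_D = (C_{A0}−C_A) − C_U = 1.270 − 0.1169 = 1.153 mol/L.
Y_D = C_D/C_{A0} = 1.153/3.03 = 0.380.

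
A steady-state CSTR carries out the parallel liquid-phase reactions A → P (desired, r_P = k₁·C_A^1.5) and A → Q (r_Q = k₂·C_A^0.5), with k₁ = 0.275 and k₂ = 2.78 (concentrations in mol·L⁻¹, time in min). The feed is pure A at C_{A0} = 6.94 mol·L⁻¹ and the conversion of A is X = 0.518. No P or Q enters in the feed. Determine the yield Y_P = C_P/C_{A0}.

Exit C_A = C_{A0}(1−X) = 6.94×0.482 = 3.345 mol·L⁻¹.
Rates in a CSTR are evaluated at the outlet concentration: r_P = 0.275×3.345^1.5 = 1.682, r_Q = 2.78×3.345^0.5 = 5.084.
Fraction of consumed A going to P: r_P/(r_P+r_Q) = 0.2486.
C_P = 0.2486·C_{A0}·X = 0.2486×6.94×0.518 = 0.894 mol·L⁻¹; Y_P = C_P/C_{A0} = 0.129.

0.129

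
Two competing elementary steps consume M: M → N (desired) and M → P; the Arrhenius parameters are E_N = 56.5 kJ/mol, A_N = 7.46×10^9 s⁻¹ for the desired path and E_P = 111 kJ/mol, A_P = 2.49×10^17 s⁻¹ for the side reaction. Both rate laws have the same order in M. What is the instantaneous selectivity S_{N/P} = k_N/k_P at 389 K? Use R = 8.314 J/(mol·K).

Since both paths have the same order in M, the concentration cancels and S_{N/P} = k_N/k_P = (A_N/A_P)·exp[(E_P−E_N)/(RT)].
(E_P−E_N)/(RT) = (111−56.5)×10³/(8.314×389) = 54500/3234 = 16.85.
k_N/k_P = (7.46×10^9/2.49×10^17)·exp(16.85) = 2.996×10^-8 × 2.082×10^7 = 0.624.

0.624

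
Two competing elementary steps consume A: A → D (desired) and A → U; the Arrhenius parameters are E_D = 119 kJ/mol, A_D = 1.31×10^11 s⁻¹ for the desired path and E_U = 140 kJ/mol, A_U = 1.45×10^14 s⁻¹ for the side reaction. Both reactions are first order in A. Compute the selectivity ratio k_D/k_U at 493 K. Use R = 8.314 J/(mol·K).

k_D/k_U = (A_D/A_U)·exp[−(E_D−E_U)/(RT)] = (A_D/A_U)·exp[(E_U−E_D)/(RT)].
(E_U−E_D)/(RT) = (140−119)×10³/(8.314×493) = 21000/4099 = 5.123.
k_D/k_U = (1.31×10^11/1.45×10^14)·exp(5.123) = 9.034×10^-4 × 167.9 = 0.152.

0.152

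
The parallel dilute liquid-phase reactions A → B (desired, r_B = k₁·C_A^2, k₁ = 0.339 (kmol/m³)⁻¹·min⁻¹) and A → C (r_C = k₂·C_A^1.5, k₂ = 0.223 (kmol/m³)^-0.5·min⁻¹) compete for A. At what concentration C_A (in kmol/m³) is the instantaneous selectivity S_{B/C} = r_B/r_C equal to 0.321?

S_{B/C} = (k₁/k₂)·C_A^0.5 ⇒ C_A = (S·k₂/k₁)^(2).
= (0.321×0.223/0.339)^(2) = (0.2112)^(2) = 0.0446 kmol/m³.

0.0446 kmol/m³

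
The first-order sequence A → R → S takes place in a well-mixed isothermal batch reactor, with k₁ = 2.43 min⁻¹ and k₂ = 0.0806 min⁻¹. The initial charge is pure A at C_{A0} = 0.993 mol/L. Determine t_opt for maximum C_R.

The intermediate peaks when r₁ = r₂, i.e. k₁e^(−k₁t) = k₂e^(−k₂t), giving t_opt = ln(k₂/k₁)/(k₂−k₁).
= ln(0.0806/2.43)/(0.0806−2.43) = ln(0.03317)/-2.349 = -3.406/-2.349 = 1.45 min.

1.45 min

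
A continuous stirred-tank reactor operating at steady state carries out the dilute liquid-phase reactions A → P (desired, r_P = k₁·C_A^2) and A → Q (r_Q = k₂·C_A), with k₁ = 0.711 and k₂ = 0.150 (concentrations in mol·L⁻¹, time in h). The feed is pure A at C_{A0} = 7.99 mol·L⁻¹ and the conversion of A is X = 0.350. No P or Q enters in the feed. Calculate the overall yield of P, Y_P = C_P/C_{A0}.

Exit C_A = C_{A0}(1−X) = 7.99×0.650 = 5.194 mol·L⁻¹.
A CSTR operates uniformly at the exit composition, giving r_P = 19.18 and r_Q = 0.7790 (each k·C_A^n at C_A = 5.194).
Fraction of consumed A going to P: r_P/(r_P+r_Q) = 0.9610.
C_P = 0.9610·C_{A0}·X = 0.9610×7.99×0.350 = 2.69 mol·L⁻¹; Y_P = C_P/C_{A0} = 0.336.

0.336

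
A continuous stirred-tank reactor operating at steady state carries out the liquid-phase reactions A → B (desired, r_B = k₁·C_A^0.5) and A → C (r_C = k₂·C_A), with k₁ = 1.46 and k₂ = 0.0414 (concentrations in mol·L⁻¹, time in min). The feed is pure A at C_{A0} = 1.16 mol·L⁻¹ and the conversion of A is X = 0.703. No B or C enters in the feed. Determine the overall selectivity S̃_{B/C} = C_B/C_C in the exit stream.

Exit C_A = C_{A0}(1−X) = 1.16×0.297 = 0.3445 mol·L⁻¹.
A CSTR operates uniformly at the exit composition, giving r_B = 0.8570 and r_C = 0.01426 (each k·C_A^n at C_A = 0.3445).
Overall selectivity = C_B/C_C = r_Bτ/(r_Cτ) = r_B/r_C = 60.1.

60.1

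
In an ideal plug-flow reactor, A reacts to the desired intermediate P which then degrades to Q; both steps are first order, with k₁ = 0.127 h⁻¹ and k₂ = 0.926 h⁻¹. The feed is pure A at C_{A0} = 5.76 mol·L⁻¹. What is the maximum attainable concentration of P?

0.576 mol·L⁻¹

At the optimum, C_{P,max}/C_{A0} = (k₁/k₂)^[k₂/(k₂−k₁)].
= (0.127/0.926)^(0.926/(0.926−0.127)) = (0.1371)^(1.159) = 0.1000.
C_{P,max} = 0.1000×5.76 = 0.576 mol·L⁻¹.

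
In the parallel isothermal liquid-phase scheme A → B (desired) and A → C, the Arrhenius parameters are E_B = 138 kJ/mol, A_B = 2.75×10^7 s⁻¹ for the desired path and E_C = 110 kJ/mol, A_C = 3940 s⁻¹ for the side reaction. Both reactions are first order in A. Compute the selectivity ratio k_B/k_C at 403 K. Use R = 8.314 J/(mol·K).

With equal orders, S_{B/C} = k_B/k_C = (A_B/A_C)·exp[(E_C−E_B)/(RT)].
(E_C−E_B)/(RT) = (110−138)×10³/(8.314×403) = -28000/3351 = -8.357.
k_B/k_C = (2.75×10^7/3940)·exp(-8.357) = 6980 × 2.348×10^-4 = 1.64.

1.64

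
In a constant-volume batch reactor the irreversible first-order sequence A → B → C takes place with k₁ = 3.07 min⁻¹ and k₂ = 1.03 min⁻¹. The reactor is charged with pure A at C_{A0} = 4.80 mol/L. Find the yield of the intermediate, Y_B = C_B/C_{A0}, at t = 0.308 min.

For first-order series with pure A initially, C_B(t) = k₁C_{A0}/(k₂−k₁)·(e^(−k₁t) − e^(−k₂t)).
e^(−k₁t) = e^(−3.07×0.308) = e^(−0.9456) = 0.3885; e^(−k₂t) = e^(−0.3172) = 0.7282.
C_B = 3.07×4.80/(1.03−3.07) × (0.3885−0.7282) = (-7.224)×(-0.3397) = 2.454 mol/L.
Y_B = C_B/C_{A0} = 2.454/4.80 = 0.511.

0.511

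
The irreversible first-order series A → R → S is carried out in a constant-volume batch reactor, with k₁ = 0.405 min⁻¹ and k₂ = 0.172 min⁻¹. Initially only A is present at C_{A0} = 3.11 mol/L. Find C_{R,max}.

Evaluating C_R at t_opt = ln(k₂/k₁)/(k₂−k₁) gives C_{R,max}/C_{A0} = (k₁/k₂)^[k₂/(k₂−k₁)].
= (0.405/0.172)^(0.172/(0.172−0.405)) = (2.355)^(-0.7382) = 0.5314.
C_{R,max} = 0.5314×3.11 = 1.65 mol/L.

1.65 mol/L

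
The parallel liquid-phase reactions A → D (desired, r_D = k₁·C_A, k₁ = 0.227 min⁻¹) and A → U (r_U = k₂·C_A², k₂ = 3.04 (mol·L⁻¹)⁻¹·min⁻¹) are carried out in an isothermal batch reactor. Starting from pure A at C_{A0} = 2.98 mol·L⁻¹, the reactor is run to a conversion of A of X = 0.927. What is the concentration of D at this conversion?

0.175 mol·L⁻¹

C_A = C_{A0}(1−X) = 0.2175 mol·L⁻¹.
Along a PFR/batch, dC_D/dC_A = −r_D/(r_D+r_U) = −k₁/(k₁+k₂·C_A).
Integrating from C_{A0} to C_A: C_D = (0.227/3.04)·ln[(0.227+3.04·2.98)/(0.227+3.04·0.218)] = 0.07467·ln(9.286/0.8883) = 0.1752 mol·L⁻¹.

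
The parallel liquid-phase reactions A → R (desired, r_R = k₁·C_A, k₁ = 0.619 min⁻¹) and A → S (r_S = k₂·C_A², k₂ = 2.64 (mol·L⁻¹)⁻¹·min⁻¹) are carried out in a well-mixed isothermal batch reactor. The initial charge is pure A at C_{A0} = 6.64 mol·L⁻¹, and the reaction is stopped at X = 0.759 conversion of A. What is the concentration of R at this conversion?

C_A = C_{A0}(1−X) = 1.600 mol·L⁻¹.
Along a PFR/batch, dC_R/dC_A = −r_R/(r_R+r_S) = −k₁/(k₁+k₂·C_A).
Integrating from C_{A0} to C_A: C_R = (0.619/2.64)·ln[(0.619+2.64·6.64)/(0.619+2.64·1.60)] = 0.2345·ln(18.15/4.844) = 0.3097 mol·L⁻¹.

0.310 mol·L⁻¹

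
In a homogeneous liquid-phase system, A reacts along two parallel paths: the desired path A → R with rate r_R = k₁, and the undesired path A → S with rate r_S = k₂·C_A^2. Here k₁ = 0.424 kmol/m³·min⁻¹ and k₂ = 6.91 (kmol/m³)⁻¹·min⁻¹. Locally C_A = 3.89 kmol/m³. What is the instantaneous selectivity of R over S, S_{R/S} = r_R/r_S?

S_{R/S} = r_R/r_S = (k₁)/(k₂·C_A^2) = (k₁/k₂)·C_A^-2.
= (0.424) / (6.91×3.890^2) = 0.4240/104.6 = 0.00405.

0.00405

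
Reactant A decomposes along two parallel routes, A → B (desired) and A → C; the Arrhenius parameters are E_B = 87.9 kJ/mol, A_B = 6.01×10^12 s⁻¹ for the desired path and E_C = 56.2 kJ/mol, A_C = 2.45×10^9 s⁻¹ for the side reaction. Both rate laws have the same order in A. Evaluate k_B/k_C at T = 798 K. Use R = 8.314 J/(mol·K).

20.6

k_B/k_C = (A_B/A_C)·exp[−(E_B−E_C)/(RT)] = (A_B/A_C)·exp[(E_C−E_B)/(RT)].
(E_C−E_B)/(RT) = (56.2−87.9)×10³/(8.314×798) = -31700/6635 = -4.778.
k_B/k_C = (6.01×10^12/2.45×10^9)·exp(-4.778) = 2453 × 0.008413 = 20.6.
Since E_B > E_C, raising the temperature improves selectivity toward B.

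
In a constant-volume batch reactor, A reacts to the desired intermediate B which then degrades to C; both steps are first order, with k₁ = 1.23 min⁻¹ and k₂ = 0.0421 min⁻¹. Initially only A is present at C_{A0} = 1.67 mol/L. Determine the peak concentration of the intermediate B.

Evaluating C_B at t_opt = ln(k₂/k₁)/(k₂−k₁) gives C_{B,max}/C_{A0} = (k₁/k₂)^[k₂/(k₂−k₁)].
= (1.23/0.0421)^(0.0421/(0.0421−1.23)) = (29.22)^(-0.03544) = 0.8873.
C_{B,max} = 0.8873×1.67 = 1.48 mol/L.

1.48 mol/L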